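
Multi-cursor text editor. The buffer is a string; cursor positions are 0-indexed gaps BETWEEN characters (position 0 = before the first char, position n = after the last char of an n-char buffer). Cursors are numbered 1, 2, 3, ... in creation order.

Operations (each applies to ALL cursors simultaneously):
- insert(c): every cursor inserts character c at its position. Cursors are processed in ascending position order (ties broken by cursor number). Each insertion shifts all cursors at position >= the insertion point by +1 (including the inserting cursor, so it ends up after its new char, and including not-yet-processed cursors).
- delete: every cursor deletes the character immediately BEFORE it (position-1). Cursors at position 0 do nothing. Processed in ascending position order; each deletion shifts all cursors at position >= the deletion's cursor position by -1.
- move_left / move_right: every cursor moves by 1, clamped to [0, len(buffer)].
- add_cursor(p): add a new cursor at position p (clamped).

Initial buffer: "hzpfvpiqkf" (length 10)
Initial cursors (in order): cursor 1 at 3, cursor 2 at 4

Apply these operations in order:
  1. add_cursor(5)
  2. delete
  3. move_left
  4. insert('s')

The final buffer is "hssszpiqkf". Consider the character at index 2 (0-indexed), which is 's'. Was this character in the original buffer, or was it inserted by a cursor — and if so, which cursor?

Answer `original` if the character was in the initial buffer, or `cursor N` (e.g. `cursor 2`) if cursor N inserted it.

Answer: cursor 2

Derivation:
After op 1 (add_cursor(5)): buffer="hzpfvpiqkf" (len 10), cursors c1@3 c2@4 c3@5, authorship ..........
After op 2 (delete): buffer="hzpiqkf" (len 7), cursors c1@2 c2@2 c3@2, authorship .......
After op 3 (move_left): buffer="hzpiqkf" (len 7), cursors c1@1 c2@1 c3@1, authorship .......
After op 4 (insert('s')): buffer="hssszpiqkf" (len 10), cursors c1@4 c2@4 c3@4, authorship .123......
Authorship (.=original, N=cursor N): . 1 2 3 . . . . . .
Index 2: author = 2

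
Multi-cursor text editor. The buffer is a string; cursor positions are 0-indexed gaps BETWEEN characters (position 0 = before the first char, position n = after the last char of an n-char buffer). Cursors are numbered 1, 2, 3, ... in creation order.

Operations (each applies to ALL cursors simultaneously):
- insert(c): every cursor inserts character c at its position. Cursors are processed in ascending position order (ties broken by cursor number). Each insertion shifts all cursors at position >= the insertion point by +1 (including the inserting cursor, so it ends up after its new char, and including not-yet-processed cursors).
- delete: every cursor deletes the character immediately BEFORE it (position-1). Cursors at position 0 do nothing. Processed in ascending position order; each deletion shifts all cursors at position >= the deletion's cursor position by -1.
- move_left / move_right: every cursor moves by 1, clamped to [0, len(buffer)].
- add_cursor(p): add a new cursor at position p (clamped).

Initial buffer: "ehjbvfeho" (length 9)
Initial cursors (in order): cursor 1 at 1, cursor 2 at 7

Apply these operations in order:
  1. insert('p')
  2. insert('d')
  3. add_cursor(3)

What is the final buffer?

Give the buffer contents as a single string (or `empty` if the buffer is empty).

Answer: epdhjbvfepdho

Derivation:
After op 1 (insert('p')): buffer="ephjbvfepho" (len 11), cursors c1@2 c2@9, authorship .1......2..
After op 2 (insert('d')): buffer="epdhjbvfepdho" (len 13), cursors c1@3 c2@11, authorship .11......22..
After op 3 (add_cursor(3)): buffer="epdhjbvfepdho" (len 13), cursors c1@3 c3@3 c2@11, authorship .11......22..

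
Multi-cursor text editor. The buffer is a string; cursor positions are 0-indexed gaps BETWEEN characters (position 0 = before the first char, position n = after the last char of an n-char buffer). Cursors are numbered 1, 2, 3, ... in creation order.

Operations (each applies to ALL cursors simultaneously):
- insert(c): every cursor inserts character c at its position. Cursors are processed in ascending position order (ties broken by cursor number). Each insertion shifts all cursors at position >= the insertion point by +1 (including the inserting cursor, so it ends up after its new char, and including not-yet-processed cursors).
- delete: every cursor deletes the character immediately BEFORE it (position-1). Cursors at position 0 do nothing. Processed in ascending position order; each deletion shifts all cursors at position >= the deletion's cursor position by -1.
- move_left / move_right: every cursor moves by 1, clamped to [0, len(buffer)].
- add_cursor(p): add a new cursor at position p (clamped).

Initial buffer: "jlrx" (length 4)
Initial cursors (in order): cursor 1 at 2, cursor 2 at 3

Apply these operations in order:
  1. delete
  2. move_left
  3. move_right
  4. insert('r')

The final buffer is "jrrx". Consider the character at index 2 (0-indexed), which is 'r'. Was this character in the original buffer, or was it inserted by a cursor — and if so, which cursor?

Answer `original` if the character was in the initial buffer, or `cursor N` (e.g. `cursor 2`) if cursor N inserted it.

Answer: cursor 2

Derivation:
After op 1 (delete): buffer="jx" (len 2), cursors c1@1 c2@1, authorship ..
After op 2 (move_left): buffer="jx" (len 2), cursors c1@0 c2@0, authorship ..
After op 3 (move_right): buffer="jx" (len 2), cursors c1@1 c2@1, authorship ..
After op 4 (insert('r')): buffer="jrrx" (len 4), cursors c1@3 c2@3, authorship .12.
Authorship (.=original, N=cursor N): . 1 2 .
Index 2: author = 2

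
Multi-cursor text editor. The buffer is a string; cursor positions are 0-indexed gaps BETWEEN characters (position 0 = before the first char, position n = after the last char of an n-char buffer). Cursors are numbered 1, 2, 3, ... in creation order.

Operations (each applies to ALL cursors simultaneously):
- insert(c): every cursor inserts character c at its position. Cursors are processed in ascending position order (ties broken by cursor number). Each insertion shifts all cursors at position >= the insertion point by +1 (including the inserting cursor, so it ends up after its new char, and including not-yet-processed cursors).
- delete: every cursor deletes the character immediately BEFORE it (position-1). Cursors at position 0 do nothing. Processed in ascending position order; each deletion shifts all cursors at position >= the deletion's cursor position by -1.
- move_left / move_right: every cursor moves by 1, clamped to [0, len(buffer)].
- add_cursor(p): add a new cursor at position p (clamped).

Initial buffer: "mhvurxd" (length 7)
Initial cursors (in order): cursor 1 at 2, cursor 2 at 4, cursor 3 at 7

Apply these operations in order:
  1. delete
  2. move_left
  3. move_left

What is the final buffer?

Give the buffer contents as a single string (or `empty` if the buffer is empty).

After op 1 (delete): buffer="mvrx" (len 4), cursors c1@1 c2@2 c3@4, authorship ....
After op 2 (move_left): buffer="mvrx" (len 4), cursors c1@0 c2@1 c3@3, authorship ....
After op 3 (move_left): buffer="mvrx" (len 4), cursors c1@0 c2@0 c3@2, authorship ....

Answer: mvrx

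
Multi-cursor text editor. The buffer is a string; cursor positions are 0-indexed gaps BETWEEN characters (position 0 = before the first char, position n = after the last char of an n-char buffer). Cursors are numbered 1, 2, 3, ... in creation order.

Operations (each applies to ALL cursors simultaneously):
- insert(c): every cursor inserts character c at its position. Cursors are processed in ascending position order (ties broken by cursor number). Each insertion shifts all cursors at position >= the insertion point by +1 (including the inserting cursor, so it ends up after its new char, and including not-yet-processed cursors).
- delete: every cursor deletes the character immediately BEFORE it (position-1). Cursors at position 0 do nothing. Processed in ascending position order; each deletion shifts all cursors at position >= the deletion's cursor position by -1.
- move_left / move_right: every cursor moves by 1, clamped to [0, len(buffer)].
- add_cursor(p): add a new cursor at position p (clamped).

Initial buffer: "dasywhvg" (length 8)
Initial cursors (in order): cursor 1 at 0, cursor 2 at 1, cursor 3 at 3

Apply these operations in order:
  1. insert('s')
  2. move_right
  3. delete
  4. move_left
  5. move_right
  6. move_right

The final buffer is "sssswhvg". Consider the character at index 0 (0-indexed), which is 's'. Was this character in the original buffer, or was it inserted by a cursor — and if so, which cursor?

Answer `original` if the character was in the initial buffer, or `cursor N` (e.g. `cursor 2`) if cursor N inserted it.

After op 1 (insert('s')): buffer="sdsassywhvg" (len 11), cursors c1@1 c2@3 c3@6, authorship 1.2..3.....
After op 2 (move_right): buffer="sdsassywhvg" (len 11), cursors c1@2 c2@4 c3@7, authorship 1.2..3.....
After op 3 (delete): buffer="sssswhvg" (len 8), cursors c1@1 c2@2 c3@4, authorship 12.3....
After op 4 (move_left): buffer="sssswhvg" (len 8), cursors c1@0 c2@1 c3@3, authorship 12.3....
After op 5 (move_right): buffer="sssswhvg" (len 8), cursors c1@1 c2@2 c3@4, authorship 12.3....
After op 6 (move_right): buffer="sssswhvg" (len 8), cursors c1@2 c2@3 c3@5, authorship 12.3....
Authorship (.=original, N=cursor N): 1 2 . 3 . . . .
Index 0: author = 1

Answer: cursor 1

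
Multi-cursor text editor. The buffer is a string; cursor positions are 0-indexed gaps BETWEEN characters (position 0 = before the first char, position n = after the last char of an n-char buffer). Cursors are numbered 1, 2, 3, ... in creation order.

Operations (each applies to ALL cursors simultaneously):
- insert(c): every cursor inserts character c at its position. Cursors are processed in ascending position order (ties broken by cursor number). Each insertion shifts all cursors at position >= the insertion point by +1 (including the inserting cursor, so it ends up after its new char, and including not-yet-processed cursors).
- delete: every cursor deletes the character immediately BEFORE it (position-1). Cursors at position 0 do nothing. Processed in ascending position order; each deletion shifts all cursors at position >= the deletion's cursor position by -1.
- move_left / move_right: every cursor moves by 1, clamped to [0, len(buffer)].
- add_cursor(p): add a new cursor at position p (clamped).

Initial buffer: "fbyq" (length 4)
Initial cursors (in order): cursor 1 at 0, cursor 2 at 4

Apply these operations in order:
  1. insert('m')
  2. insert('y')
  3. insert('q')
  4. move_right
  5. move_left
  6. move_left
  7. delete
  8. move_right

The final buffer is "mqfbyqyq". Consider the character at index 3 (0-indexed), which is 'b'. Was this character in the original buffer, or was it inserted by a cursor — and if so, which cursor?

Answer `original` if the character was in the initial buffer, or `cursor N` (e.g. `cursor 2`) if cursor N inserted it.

After op 1 (insert('m')): buffer="mfbyqm" (len 6), cursors c1@1 c2@6, authorship 1....2
After op 2 (insert('y')): buffer="myfbyqmy" (len 8), cursors c1@2 c2@8, authorship 11....22
After op 3 (insert('q')): buffer="myqfbyqmyq" (len 10), cursors c1@3 c2@10, authorship 111....222
After op 4 (move_right): buffer="myqfbyqmyq" (len 10), cursors c1@4 c2@10, authorship 111....222
After op 5 (move_left): buffer="myqfbyqmyq" (len 10), cursors c1@3 c2@9, authorship 111....222
After op 6 (move_left): buffer="myqfbyqmyq" (len 10), cursors c1@2 c2@8, authorship 111....222
After op 7 (delete): buffer="mqfbyqyq" (len 8), cursors c1@1 c2@6, authorship 11....22
After op 8 (move_right): buffer="mqfbyqyq" (len 8), cursors c1@2 c2@7, authorship 11....22
Authorship (.=original, N=cursor N): 1 1 . . . . 2 2
Index 3: author = original

Answer: original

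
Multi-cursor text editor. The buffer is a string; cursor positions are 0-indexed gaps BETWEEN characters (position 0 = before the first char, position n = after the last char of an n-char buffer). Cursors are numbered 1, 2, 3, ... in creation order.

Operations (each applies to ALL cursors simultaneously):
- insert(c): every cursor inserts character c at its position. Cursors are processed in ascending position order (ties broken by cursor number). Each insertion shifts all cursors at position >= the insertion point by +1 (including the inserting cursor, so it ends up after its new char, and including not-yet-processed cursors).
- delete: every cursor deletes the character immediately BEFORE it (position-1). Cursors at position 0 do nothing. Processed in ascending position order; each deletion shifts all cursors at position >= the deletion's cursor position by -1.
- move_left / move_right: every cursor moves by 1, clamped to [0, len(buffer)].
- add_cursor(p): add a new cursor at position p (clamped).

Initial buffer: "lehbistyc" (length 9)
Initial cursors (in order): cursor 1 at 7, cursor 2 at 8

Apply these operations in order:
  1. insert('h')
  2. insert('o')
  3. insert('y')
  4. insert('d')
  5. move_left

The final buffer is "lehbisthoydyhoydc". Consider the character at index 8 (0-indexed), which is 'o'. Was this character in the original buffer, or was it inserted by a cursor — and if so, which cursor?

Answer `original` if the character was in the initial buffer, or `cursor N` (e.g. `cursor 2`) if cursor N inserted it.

Answer: cursor 1

Derivation:
After op 1 (insert('h')): buffer="lehbisthyhc" (len 11), cursors c1@8 c2@10, authorship .......1.2.
After op 2 (insert('o')): buffer="lehbisthoyhoc" (len 13), cursors c1@9 c2@12, authorship .......11.22.
After op 3 (insert('y')): buffer="lehbisthoyyhoyc" (len 15), cursors c1@10 c2@14, authorship .......111.222.
After op 4 (insert('d')): buffer="lehbisthoydyhoydc" (len 17), cursors c1@11 c2@16, authorship .......1111.2222.
After op 5 (move_left): buffer="lehbisthoydyhoydc" (len 17), cursors c1@10 c2@15, authorship .......1111.2222.
Authorship (.=original, N=cursor N): . . . . . . . 1 1 1 1 . 2 2 2 2 .
Index 8: author = 1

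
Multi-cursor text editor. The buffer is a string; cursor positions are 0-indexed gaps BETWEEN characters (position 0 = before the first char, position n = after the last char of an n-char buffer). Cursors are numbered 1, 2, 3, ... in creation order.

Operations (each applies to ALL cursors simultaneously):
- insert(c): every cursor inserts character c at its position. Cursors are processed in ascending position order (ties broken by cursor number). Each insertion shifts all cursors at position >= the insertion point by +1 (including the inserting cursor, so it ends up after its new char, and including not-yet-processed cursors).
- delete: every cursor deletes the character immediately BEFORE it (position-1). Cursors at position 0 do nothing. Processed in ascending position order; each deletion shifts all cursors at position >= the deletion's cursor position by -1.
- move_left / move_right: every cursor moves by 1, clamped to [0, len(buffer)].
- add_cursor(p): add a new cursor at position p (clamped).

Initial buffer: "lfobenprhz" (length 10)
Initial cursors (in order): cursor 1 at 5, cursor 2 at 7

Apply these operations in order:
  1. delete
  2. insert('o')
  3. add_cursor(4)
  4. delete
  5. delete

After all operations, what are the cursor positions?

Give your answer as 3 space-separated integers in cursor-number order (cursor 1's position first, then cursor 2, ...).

Answer: 1 1 1

Derivation:
After op 1 (delete): buffer="lfobnrhz" (len 8), cursors c1@4 c2@5, authorship ........
After op 2 (insert('o')): buffer="lfobonorhz" (len 10), cursors c1@5 c2@7, authorship ....1.2...
After op 3 (add_cursor(4)): buffer="lfobonorhz" (len 10), cursors c3@4 c1@5 c2@7, authorship ....1.2...
After op 4 (delete): buffer="lfonrhz" (len 7), cursors c1@3 c3@3 c2@4, authorship .......
After op 5 (delete): buffer="lrhz" (len 4), cursors c1@1 c2@1 c3@1, authorship ....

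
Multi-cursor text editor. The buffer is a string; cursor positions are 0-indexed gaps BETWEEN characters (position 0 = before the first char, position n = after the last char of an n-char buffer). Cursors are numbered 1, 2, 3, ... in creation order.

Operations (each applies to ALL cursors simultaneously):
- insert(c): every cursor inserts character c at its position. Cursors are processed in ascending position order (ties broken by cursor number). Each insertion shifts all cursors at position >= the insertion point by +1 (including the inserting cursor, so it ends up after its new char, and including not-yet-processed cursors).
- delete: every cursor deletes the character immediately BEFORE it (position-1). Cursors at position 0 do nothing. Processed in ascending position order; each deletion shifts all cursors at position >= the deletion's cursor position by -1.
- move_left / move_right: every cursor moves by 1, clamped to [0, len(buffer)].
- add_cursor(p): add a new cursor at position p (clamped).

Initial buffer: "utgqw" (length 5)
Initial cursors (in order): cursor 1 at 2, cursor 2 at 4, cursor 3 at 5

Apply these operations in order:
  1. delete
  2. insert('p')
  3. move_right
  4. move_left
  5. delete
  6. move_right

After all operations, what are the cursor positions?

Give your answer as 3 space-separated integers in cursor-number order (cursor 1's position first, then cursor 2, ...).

Answer: 2 2 2

Derivation:
After op 1 (delete): buffer="ug" (len 2), cursors c1@1 c2@2 c3@2, authorship ..
After op 2 (insert('p')): buffer="upgpp" (len 5), cursors c1@2 c2@5 c3@5, authorship .1.23
After op 3 (move_right): buffer="upgpp" (len 5), cursors c1@3 c2@5 c3@5, authorship .1.23
After op 4 (move_left): buffer="upgpp" (len 5), cursors c1@2 c2@4 c3@4, authorship .1.23
After op 5 (delete): buffer="up" (len 2), cursors c1@1 c2@1 c3@1, authorship .3
After op 6 (move_right): buffer="up" (len 2), cursors c1@2 c2@2 c3@2, authorship .3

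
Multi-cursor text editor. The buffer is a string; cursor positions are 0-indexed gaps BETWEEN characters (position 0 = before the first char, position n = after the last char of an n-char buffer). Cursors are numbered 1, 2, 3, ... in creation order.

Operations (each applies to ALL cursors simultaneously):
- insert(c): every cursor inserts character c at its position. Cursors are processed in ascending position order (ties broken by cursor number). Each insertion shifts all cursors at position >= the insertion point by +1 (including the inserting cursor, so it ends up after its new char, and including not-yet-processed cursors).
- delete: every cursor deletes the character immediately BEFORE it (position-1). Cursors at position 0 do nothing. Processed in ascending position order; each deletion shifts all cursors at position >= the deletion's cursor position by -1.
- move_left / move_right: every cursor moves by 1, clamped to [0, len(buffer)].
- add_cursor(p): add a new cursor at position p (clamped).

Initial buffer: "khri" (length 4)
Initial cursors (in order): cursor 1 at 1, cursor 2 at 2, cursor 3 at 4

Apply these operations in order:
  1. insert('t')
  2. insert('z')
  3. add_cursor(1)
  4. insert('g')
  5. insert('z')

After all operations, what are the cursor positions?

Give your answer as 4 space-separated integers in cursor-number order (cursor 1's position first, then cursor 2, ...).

Answer: 7 12 18 3

Derivation:
After op 1 (insert('t')): buffer="kthtrit" (len 7), cursors c1@2 c2@4 c3@7, authorship .1.2..3
After op 2 (insert('z')): buffer="ktzhtzritz" (len 10), cursors c1@3 c2@6 c3@10, authorship .11.22..33
After op 3 (add_cursor(1)): buffer="ktzhtzritz" (len 10), cursors c4@1 c1@3 c2@6 c3@10, authorship .11.22..33
After op 4 (insert('g')): buffer="kgtzghtzgritzg" (len 14), cursors c4@2 c1@5 c2@9 c3@14, authorship .4111.222..333
After op 5 (insert('z')): buffer="kgztzgzhtzgzritzgz" (len 18), cursors c4@3 c1@7 c2@12 c3@18, authorship .441111.2222..3333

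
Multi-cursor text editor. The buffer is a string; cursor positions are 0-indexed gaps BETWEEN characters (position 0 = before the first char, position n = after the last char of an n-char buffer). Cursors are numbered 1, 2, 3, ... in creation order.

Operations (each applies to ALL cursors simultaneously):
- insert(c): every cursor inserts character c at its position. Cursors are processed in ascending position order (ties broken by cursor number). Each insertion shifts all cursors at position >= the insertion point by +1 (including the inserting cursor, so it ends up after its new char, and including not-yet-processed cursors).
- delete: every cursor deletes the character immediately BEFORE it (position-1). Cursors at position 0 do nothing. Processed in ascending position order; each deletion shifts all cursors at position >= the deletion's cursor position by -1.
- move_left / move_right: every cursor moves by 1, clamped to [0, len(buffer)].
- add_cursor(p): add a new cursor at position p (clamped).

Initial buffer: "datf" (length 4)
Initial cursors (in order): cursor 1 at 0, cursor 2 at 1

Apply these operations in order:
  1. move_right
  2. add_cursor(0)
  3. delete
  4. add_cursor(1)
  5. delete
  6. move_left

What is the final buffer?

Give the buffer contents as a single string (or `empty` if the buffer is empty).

After op 1 (move_right): buffer="datf" (len 4), cursors c1@1 c2@2, authorship ....
After op 2 (add_cursor(0)): buffer="datf" (len 4), cursors c3@0 c1@1 c2@2, authorship ....
After op 3 (delete): buffer="tf" (len 2), cursors c1@0 c2@0 c3@0, authorship ..
After op 4 (add_cursor(1)): buffer="tf" (len 2), cursors c1@0 c2@0 c3@0 c4@1, authorship ..
After op 5 (delete): buffer="f" (len 1), cursors c1@0 c2@0 c3@0 c4@0, authorship .
After op 6 (move_left): buffer="f" (len 1), cursors c1@0 c2@0 c3@0 c4@0, authorship .

Answer: f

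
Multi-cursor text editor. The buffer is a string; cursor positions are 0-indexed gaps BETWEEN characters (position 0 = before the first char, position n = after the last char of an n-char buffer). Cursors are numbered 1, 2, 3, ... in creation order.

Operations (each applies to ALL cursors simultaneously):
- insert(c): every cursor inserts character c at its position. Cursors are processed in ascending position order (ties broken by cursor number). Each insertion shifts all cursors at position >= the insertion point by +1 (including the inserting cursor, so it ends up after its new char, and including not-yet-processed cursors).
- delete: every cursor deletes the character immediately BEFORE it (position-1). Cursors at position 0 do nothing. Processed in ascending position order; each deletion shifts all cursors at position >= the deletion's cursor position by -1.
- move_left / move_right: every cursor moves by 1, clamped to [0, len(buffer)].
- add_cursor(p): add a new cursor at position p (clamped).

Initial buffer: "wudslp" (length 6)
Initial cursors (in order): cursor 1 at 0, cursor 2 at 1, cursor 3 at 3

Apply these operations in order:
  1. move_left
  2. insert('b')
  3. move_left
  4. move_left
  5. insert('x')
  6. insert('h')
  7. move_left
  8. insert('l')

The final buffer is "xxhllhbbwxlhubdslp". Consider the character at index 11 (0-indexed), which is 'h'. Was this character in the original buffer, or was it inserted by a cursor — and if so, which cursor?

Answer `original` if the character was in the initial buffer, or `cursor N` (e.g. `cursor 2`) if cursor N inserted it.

Answer: cursor 3

Derivation:
After op 1 (move_left): buffer="wudslp" (len 6), cursors c1@0 c2@0 c3@2, authorship ......
After op 2 (insert('b')): buffer="bbwubdslp" (len 9), cursors c1@2 c2@2 c3@5, authorship 12..3....
After op 3 (move_left): buffer="bbwubdslp" (len 9), cursors c1@1 c2@1 c3@4, authorship 12..3....
After op 4 (move_left): buffer="bbwubdslp" (len 9), cursors c1@0 c2@0 c3@3, authorship 12..3....
After op 5 (insert('x')): buffer="xxbbwxubdslp" (len 12), cursors c1@2 c2@2 c3@6, authorship 1212.3.3....
After op 6 (insert('h')): buffer="xxhhbbwxhubdslp" (len 15), cursors c1@4 c2@4 c3@9, authorship 121212.33.3....
After op 7 (move_left): buffer="xxhhbbwxhubdslp" (len 15), cursors c1@3 c2@3 c3@8, authorship 121212.33.3....
After op 8 (insert('l')): buffer="xxhllhbbwxlhubdslp" (len 18), cursors c1@5 c2@5 c3@11, authorship 12112212.333.3....
Authorship (.=original, N=cursor N): 1 2 1 1 2 2 1 2 . 3 3 3 . 3 . . . .
Index 11: author = 3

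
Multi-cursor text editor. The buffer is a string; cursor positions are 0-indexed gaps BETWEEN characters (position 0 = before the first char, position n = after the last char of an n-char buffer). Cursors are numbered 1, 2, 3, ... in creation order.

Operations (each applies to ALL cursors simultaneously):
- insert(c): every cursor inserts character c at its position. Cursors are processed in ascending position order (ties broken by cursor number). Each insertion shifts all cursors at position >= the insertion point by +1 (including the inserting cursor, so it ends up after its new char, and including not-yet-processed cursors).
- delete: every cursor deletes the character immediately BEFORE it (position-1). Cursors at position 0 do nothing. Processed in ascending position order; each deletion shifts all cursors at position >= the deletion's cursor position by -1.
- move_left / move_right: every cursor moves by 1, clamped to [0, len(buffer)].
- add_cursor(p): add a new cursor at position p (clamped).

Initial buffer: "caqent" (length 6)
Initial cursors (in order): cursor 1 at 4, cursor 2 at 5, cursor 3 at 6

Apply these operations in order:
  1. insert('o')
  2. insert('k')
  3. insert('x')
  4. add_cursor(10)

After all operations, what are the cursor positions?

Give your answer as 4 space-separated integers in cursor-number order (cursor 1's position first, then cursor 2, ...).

Answer: 7 11 15 10

Derivation:
After op 1 (insert('o')): buffer="caqeonoto" (len 9), cursors c1@5 c2@7 c3@9, authorship ....1.2.3
After op 2 (insert('k')): buffer="caqeoknoktok" (len 12), cursors c1@6 c2@9 c3@12, authorship ....11.22.33
After op 3 (insert('x')): buffer="caqeokxnokxtokx" (len 15), cursors c1@7 c2@11 c3@15, authorship ....111.222.333
After op 4 (add_cursor(10)): buffer="caqeokxnokxtokx" (len 15), cursors c1@7 c4@10 c2@11 c3@15, authorship ....111.222.333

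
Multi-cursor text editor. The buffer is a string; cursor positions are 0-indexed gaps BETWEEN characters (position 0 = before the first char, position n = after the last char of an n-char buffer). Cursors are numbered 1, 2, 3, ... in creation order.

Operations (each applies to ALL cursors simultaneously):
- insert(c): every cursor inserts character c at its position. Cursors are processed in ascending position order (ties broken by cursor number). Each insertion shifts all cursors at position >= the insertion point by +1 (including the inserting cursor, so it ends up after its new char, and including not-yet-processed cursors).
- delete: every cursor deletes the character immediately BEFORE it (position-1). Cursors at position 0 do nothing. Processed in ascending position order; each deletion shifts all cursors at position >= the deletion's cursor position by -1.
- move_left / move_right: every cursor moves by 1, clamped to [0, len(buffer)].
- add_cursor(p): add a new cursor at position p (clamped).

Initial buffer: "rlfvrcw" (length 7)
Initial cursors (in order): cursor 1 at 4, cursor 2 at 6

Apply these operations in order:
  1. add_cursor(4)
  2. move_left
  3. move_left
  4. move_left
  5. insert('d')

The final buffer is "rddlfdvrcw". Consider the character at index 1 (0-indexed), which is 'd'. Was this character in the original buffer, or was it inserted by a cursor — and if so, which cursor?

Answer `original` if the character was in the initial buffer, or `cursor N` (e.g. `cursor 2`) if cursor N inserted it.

After op 1 (add_cursor(4)): buffer="rlfvrcw" (len 7), cursors c1@4 c3@4 c2@6, authorship .......
After op 2 (move_left): buffer="rlfvrcw" (len 7), cursors c1@3 c3@3 c2@5, authorship .......
After op 3 (move_left): buffer="rlfvrcw" (len 7), cursors c1@2 c3@2 c2@4, authorship .......
After op 4 (move_left): buffer="rlfvrcw" (len 7), cursors c1@1 c3@1 c2@3, authorship .......
After op 5 (insert('d')): buffer="rddlfdvrcw" (len 10), cursors c1@3 c3@3 c2@6, authorship .13..2....
Authorship (.=original, N=cursor N): . 1 3 . . 2 . . . .
Index 1: author = 1

Answer: cursor 1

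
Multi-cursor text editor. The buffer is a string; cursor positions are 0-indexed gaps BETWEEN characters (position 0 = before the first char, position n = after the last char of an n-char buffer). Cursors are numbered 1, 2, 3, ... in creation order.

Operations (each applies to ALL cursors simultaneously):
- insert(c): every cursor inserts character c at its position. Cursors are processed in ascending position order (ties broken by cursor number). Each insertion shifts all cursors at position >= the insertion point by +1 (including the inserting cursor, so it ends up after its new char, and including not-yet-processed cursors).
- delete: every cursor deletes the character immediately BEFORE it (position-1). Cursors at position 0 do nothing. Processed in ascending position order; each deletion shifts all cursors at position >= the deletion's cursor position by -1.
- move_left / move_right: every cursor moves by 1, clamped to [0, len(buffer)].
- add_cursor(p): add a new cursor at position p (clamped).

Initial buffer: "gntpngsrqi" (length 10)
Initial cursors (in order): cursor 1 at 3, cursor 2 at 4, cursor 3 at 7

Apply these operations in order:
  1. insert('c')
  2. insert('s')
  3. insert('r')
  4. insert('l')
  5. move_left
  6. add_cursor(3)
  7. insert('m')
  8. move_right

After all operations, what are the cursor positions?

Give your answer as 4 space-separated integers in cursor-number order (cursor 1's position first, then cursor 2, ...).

Answer: 9 15 23 5

Derivation:
After op 1 (insert('c')): buffer="gntcpcngscrqi" (len 13), cursors c1@4 c2@6 c3@10, authorship ...1.2...3...
After op 2 (insert('s')): buffer="gntcspcsngscsrqi" (len 16), cursors c1@5 c2@8 c3@13, authorship ...11.22...33...
After op 3 (insert('r')): buffer="gntcsrpcsrngscsrrqi" (len 19), cursors c1@6 c2@10 c3@16, authorship ...111.222...333...
After op 4 (insert('l')): buffer="gntcsrlpcsrlngscsrlrqi" (len 22), cursors c1@7 c2@12 c3@19, authorship ...1111.2222...3333...
After op 5 (move_left): buffer="gntcsrlpcsrlngscsrlrqi" (len 22), cursors c1@6 c2@11 c3@18, authorship ...1111.2222...3333...
After op 6 (add_cursor(3)): buffer="gntcsrlpcsrlngscsrlrqi" (len 22), cursors c4@3 c1@6 c2@11 c3@18, authorship ...1111.2222...3333...
After op 7 (insert('m')): buffer="gntmcsrmlpcsrmlngscsrmlrqi" (len 26), cursors c4@4 c1@8 c2@14 c3@22, authorship ...411111.22222...33333...
After op 8 (move_right): buffer="gntmcsrmlpcsrmlngscsrmlrqi" (len 26), cursors c4@5 c1@9 c2@15 c3@23, authorship ...411111.22222...33333...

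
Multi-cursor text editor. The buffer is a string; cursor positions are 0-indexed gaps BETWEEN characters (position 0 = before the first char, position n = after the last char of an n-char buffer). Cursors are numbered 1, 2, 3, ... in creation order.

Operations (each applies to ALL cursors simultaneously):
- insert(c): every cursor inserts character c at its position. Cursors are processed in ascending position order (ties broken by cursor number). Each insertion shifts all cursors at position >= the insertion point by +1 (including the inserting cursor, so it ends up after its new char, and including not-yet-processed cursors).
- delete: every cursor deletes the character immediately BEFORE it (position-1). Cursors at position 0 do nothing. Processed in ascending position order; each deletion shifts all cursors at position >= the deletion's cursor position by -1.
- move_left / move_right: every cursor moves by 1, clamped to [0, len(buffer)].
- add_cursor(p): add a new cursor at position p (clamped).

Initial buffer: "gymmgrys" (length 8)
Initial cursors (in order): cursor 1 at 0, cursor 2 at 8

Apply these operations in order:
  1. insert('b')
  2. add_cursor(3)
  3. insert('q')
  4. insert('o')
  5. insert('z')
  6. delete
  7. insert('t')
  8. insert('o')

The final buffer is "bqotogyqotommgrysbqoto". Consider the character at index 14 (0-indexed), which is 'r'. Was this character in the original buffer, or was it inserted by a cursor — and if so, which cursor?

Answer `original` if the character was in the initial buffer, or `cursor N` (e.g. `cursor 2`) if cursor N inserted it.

Answer: original

Derivation:
After op 1 (insert('b')): buffer="bgymmgrysb" (len 10), cursors c1@1 c2@10, authorship 1........2
After op 2 (add_cursor(3)): buffer="bgymmgrysb" (len 10), cursors c1@1 c3@3 c2@10, authorship 1........2
After op 3 (insert('q')): buffer="bqgyqmmgrysbq" (len 13), cursors c1@2 c3@5 c2@13, authorship 11..3......22
After op 4 (insert('o')): buffer="bqogyqommgrysbqo" (len 16), cursors c1@3 c3@7 c2@16, authorship 111..33......222
After op 5 (insert('z')): buffer="bqozgyqozmmgrysbqoz" (len 19), cursors c1@4 c3@9 c2@19, authorship 1111..333......2222
After op 6 (delete): buffer="bqogyqommgrysbqo" (len 16), cursors c1@3 c3@7 c2@16, authorship 111..33......222
After op 7 (insert('t')): buffer="bqotgyqotmmgrysbqot" (len 19), cursors c1@4 c3@9 c2@19, authorship 1111..333......2222
After op 8 (insert('o')): buffer="bqotogyqotommgrysbqoto" (len 22), cursors c1@5 c3@11 c2@22, authorship 11111..3333......22222
Authorship (.=original, N=cursor N): 1 1 1 1 1 . . 3 3 3 3 . . . . . . 2 2 2 2 2
Index 14: author = original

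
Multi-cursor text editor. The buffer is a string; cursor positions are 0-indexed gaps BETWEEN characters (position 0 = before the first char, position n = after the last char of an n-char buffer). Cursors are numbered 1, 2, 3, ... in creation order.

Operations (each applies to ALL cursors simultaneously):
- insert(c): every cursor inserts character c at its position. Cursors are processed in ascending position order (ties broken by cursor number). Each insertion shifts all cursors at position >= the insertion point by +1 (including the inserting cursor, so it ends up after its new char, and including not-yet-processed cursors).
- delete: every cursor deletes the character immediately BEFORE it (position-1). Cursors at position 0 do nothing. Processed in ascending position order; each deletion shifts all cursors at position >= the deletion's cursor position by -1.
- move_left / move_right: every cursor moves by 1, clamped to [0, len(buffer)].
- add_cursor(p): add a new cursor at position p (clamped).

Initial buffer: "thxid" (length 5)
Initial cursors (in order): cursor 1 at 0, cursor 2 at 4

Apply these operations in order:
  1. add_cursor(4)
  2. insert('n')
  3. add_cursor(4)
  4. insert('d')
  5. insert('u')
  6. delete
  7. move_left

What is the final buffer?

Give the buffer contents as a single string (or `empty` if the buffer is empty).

Answer: ndthxdinnddd

Derivation:
After op 1 (add_cursor(4)): buffer="thxid" (len 5), cursors c1@0 c2@4 c3@4, authorship .....
After op 2 (insert('n')): buffer="nthxinnd" (len 8), cursors c1@1 c2@7 c3@7, authorship 1....23.
After op 3 (add_cursor(4)): buffer="nthxinnd" (len 8), cursors c1@1 c4@4 c2@7 c3@7, authorship 1....23.
After op 4 (insert('d')): buffer="ndthxdinnddd" (len 12), cursors c1@2 c4@6 c2@11 c3@11, authorship 11...4.2323.
After op 5 (insert('u')): buffer="nduthxduinndduud" (len 16), cursors c1@3 c4@8 c2@15 c3@15, authorship 111...44.232323.
After op 6 (delete): buffer="ndthxdinnddd" (len 12), cursors c1@2 c4@6 c2@11 c3@11, authorship 11...4.2323.
After op 7 (move_left): buffer="ndthxdinnddd" (len 12), cursors c1@1 c4@5 c2@10 c3@10, authorship 11...4.2323.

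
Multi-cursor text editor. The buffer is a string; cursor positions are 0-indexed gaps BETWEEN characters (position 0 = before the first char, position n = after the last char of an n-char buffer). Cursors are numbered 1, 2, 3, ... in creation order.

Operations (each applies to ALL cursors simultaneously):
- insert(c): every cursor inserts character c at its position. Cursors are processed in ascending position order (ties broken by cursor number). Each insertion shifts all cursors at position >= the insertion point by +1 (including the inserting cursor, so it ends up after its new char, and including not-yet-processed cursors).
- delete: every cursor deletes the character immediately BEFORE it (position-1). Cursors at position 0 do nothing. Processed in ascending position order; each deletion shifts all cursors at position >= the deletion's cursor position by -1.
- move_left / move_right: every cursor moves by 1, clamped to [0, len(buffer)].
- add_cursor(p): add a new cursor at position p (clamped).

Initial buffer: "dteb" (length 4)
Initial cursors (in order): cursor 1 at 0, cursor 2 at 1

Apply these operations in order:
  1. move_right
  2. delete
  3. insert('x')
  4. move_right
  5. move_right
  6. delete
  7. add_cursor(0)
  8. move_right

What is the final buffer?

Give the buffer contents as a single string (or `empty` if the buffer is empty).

Answer: xx

Derivation:
After op 1 (move_right): buffer="dteb" (len 4), cursors c1@1 c2@2, authorship ....
After op 2 (delete): buffer="eb" (len 2), cursors c1@0 c2@0, authorship ..
After op 3 (insert('x')): buffer="xxeb" (len 4), cursors c1@2 c2@2, authorship 12..
After op 4 (move_right): buffer="xxeb" (len 4), cursors c1@3 c2@3, authorship 12..
After op 5 (move_right): buffer="xxeb" (len 4), cursors c1@4 c2@4, authorship 12..
After op 6 (delete): buffer="xx" (len 2), cursors c1@2 c2@2, authorship 12
After op 7 (add_cursor(0)): buffer="xx" (len 2), cursors c3@0 c1@2 c2@2, authorship 12
After op 8 (move_right): buffer="xx" (len 2), cursors c3@1 c1@2 c2@2, authorship 12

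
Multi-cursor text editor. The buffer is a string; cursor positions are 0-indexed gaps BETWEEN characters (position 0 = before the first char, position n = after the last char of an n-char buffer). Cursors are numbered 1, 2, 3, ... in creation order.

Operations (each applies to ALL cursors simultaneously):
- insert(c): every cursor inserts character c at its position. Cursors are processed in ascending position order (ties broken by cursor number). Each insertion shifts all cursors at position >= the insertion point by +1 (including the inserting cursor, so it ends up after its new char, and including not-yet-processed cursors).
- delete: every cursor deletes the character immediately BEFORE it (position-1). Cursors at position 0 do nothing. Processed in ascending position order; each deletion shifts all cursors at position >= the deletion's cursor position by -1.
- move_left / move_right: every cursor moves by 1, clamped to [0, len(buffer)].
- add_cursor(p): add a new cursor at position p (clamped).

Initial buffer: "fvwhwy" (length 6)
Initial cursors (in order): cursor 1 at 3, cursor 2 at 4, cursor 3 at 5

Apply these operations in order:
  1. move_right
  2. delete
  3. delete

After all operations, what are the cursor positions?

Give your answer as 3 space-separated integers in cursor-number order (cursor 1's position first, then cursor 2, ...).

Answer: 0 0 0

Derivation:
After op 1 (move_right): buffer="fvwhwy" (len 6), cursors c1@4 c2@5 c3@6, authorship ......
After op 2 (delete): buffer="fvw" (len 3), cursors c1@3 c2@3 c3@3, authorship ...
After op 3 (delete): buffer="" (len 0), cursors c1@0 c2@0 c3@0, authorship 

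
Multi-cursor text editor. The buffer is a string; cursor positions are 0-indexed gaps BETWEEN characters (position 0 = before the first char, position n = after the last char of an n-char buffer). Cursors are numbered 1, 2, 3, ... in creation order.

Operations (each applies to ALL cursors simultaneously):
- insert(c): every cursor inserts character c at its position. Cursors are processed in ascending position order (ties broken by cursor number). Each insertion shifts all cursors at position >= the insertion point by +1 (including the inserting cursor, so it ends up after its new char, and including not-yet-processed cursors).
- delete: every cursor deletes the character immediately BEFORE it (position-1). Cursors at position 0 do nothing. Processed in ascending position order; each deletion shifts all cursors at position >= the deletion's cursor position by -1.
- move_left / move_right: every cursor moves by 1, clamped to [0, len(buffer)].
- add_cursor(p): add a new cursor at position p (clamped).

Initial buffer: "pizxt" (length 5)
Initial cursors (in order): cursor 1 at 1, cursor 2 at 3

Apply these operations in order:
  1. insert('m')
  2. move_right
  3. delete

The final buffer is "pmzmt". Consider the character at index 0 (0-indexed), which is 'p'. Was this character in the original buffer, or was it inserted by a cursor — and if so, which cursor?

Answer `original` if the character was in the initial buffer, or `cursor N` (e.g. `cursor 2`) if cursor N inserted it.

After op 1 (insert('m')): buffer="pmizmxt" (len 7), cursors c1@2 c2@5, authorship .1..2..
After op 2 (move_right): buffer="pmizmxt" (len 7), cursors c1@3 c2@6, authorship .1..2..
After op 3 (delete): buffer="pmzmt" (len 5), cursors c1@2 c2@4, authorship .1.2.
Authorship (.=original, N=cursor N): . 1 . 2 .
Index 0: author = original

Answer: original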